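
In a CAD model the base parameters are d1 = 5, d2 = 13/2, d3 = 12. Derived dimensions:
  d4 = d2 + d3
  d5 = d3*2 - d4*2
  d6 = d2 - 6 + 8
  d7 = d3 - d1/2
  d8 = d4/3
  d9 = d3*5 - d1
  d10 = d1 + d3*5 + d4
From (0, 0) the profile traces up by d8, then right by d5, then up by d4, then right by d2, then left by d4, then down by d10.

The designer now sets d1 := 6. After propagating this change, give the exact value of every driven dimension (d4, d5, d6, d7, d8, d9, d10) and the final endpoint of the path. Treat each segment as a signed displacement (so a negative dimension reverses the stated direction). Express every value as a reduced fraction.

Apply edit: d1 := 6
  d4 = d2 + d3 = 37/2
  d5 = d3*2 - d4*2 = -13
  d6 = d2 - 6 + 8 = 17/2
  d7 = d3 - d1/2 = 9
  d8 = d4/3 = 37/6
  d9 = d3*5 - d1 = 54
  d10 = d1 + d3*5 + d4 = 169/2
Walk from origin (0, 0):
  seg 1: up by d8 = 37/6 → (0, 37/6)
  seg 2: right by d5 = -13 → (-13, 37/6)
  seg 3: up by d4 = 37/2 → (-13, 74/3)
  seg 4: right by d2 = 13/2 → (-13/2, 74/3)
  seg 5: left by d4 = 37/2 → (-25, 74/3)
  seg 6: down by d10 = 169/2 → (-25, -359/6)

d4 = 37/2
d5 = -13
d6 = 17/2
d7 = 9
d8 = 37/6
d9 = 54
d10 = 169/2
endpoint = (-25, -359/6)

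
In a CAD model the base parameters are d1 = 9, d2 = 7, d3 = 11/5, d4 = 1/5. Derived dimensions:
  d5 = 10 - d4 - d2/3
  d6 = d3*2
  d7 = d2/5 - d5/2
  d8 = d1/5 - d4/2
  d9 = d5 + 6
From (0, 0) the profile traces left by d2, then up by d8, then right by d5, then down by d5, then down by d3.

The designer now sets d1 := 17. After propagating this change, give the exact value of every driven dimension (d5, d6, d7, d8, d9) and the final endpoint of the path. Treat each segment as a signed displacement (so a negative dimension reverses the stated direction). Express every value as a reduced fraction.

Apply edit: d1 := 17
  d5 = 10 - d4 - d2/3 = 112/15
  d6 = d3*2 = 22/5
  d7 = d2/5 - d5/2 = -7/3
  d8 = d1/5 - d4/2 = 33/10
  d9 = d5 + 6 = 202/15
Walk from origin (0, 0):
  seg 1: left by d2 = 7 → (-7, 0)
  seg 2: up by d8 = 33/10 → (-7, 33/10)
  seg 3: right by d5 = 112/15 → (7/15, 33/10)
  seg 4: down by d5 = 112/15 → (7/15, -25/6)
  seg 5: down by d3 = 11/5 → (7/15, -191/30)

d5 = 112/15
d6 = 22/5
d7 = -7/3
d8 = 33/10
d9 = 202/15
endpoint = (7/15, -191/30)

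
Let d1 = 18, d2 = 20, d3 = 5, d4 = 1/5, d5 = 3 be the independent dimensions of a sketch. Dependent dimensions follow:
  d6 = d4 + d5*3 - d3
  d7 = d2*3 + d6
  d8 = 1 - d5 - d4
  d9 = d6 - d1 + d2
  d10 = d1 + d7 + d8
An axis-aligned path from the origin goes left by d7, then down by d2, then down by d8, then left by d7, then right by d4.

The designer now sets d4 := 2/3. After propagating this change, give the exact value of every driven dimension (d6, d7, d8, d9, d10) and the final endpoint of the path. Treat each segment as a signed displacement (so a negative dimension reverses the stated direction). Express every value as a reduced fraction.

d6 = 14/3
d7 = 194/3
d8 = -8/3
d9 = 20/3
d10 = 80
endpoint = (-386/3, -52/3)

Apply edit: d4 := 2/3
  d6 = d4 + d5*3 - d3 = 14/3
  d7 = d2*3 + d6 = 194/3
  d8 = 1 - d5 - d4 = -8/3
  d9 = d6 - d1 + d2 = 20/3
  d10 = d1 + d7 + d8 = 80
Walk from origin (0, 0):
  seg 1: left by d7 = 194/3 → (-194/3, 0)
  seg 2: down by d2 = 20 → (-194/3, -20)
  seg 3: down by d8 = -8/3 → (-194/3, -52/3)
  seg 4: left by d7 = 194/3 → (-388/3, -52/3)
  seg 5: right by d4 = 2/3 → (-386/3, -52/3)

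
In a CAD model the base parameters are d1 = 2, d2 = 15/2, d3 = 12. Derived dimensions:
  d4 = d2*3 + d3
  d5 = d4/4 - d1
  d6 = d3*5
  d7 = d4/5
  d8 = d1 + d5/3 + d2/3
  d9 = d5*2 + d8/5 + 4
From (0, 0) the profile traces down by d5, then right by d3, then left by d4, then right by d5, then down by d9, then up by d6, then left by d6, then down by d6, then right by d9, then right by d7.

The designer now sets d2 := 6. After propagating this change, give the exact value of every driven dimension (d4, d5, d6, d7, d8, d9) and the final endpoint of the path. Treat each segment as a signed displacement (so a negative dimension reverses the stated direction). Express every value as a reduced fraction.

Apply edit: d2 := 6
  d4 = d2*3 + d3 = 30
  d5 = d4/4 - d1 = 11/2
  d6 = d3*5 = 60
  d7 = d4/5 = 6
  d8 = d1 + d5/3 + d2/3 = 35/6
  d9 = d5*2 + d8/5 + 4 = 97/6
Walk from origin (0, 0):
  seg 1: down by d5 = 11/2 → (0, -11/2)
  seg 2: right by d3 = 12 → (12, -11/2)
  seg 3: left by d4 = 30 → (-18, -11/2)
  seg 4: right by d5 = 11/2 → (-25/2, -11/2)
  seg 5: down by d9 = 97/6 → (-25/2, -65/3)
  seg 6: up by d6 = 60 → (-25/2, 115/3)
  seg 7: left by d6 = 60 → (-145/2, 115/3)
  seg 8: down by d6 = 60 → (-145/2, -65/3)
  seg 9: right by d9 = 97/6 → (-169/3, -65/3)
  seg 10: right by d7 = 6 → (-151/3, -65/3)

d4 = 30
d5 = 11/2
d6 = 60
d7 = 6
d8 = 35/6
d9 = 97/6
endpoint = (-151/3, -65/3)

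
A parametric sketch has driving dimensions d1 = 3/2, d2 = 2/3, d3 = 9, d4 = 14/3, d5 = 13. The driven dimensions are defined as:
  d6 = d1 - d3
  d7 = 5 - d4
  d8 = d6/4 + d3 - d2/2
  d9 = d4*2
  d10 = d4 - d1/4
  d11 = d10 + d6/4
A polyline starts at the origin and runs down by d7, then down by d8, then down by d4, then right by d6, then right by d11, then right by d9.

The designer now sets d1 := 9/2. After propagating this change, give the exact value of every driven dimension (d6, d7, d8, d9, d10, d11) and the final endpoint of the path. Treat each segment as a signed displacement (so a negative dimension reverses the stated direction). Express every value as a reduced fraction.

Apply edit: d1 := 9/2
  d6 = d1 - d3 = -9/2
  d7 = 5 - d4 = 1/3
  d8 = d6/4 + d3 - d2/2 = 181/24
  d9 = d4*2 = 28/3
  d10 = d4 - d1/4 = 85/24
  d11 = d10 + d6/4 = 29/12
Walk from origin (0, 0):
  seg 1: down by d7 = 1/3 → (0, -1/3)
  seg 2: down by d8 = 181/24 → (0, -63/8)
  seg 3: down by d4 = 14/3 → (0, -301/24)
  seg 4: right by d6 = -9/2 → (-9/2, -301/24)
  seg 5: right by d11 = 29/12 → (-25/12, -301/24)
  seg 6: right by d9 = 28/3 → (29/4, -301/24)

d6 = -9/2
d7 = 1/3
d8 = 181/24
d9 = 28/3
d10 = 85/24
d11 = 29/12
endpoint = (29/4, -301/24)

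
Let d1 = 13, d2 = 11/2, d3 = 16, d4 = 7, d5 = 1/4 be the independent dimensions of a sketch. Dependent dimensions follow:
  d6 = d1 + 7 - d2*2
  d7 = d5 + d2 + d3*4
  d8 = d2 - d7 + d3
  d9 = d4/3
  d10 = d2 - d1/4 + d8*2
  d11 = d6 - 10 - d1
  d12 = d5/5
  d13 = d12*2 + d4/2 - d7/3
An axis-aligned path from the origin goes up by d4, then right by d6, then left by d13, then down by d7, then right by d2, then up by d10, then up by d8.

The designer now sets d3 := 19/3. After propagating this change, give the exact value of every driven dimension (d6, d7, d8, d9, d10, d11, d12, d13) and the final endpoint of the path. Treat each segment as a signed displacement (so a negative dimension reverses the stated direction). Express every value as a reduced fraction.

Apply edit: d3 := 19/3
  d6 = d1 + 7 - d2*2 = 9
  d7 = d5 + d2 + d3*4 = 373/12
  d8 = d2 - d7 + d3 = -77/4
  d9 = d4/3 = 7/3
  d10 = d2 - d1/4 + d8*2 = -145/4
  d11 = d6 - 10 - d1 = -14
  d12 = d5/5 = 1/20
  d13 = d12*2 + d4/2 - d7/3 = -1217/180
Walk from origin (0, 0):
  seg 1: up by d4 = 7 → (0, 7)
  seg 2: right by d6 = 9 → (9, 7)
  seg 3: left by d13 = -1217/180 → (2837/180, 7)
  seg 4: down by d7 = 373/12 → (2837/180, -289/12)
  seg 5: right by d2 = 11/2 → (3827/180, -289/12)
  seg 6: up by d10 = -145/4 → (3827/180, -181/3)
  seg 7: up by d8 = -77/4 → (3827/180, -955/12)

d6 = 9
d7 = 373/12
d8 = -77/4
d9 = 7/3
d10 = -145/4
d11 = -14
d12 = 1/20
d13 = -1217/180
endpoint = (3827/180, -955/12)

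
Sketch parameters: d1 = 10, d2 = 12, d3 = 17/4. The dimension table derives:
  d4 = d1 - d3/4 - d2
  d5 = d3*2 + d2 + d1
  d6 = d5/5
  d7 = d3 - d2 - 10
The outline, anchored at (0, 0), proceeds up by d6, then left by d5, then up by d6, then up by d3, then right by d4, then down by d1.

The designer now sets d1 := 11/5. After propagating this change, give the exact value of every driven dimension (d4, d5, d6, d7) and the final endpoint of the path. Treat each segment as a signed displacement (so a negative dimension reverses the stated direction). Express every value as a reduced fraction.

Apply edit: d1 := 11/5
  d4 = d1 - d3/4 - d2 = -869/80
  d5 = d3*2 + d2 + d1 = 227/10
  d6 = d5/5 = 227/50
  d7 = d3 - d2 - 10 = -71/4
Walk from origin (0, 0):
  seg 1: up by d6 = 227/50 → (0, 227/50)
  seg 2: left by d5 = 227/10 → (-227/10, 227/50)
  seg 3: up by d6 = 227/50 → (-227/10, 227/25)
  seg 4: up by d3 = 17/4 → (-227/10, 1333/100)
  seg 5: right by d4 = -869/80 → (-537/16, 1333/100)
  seg 6: down by d1 = 11/5 → (-537/16, 1113/100)

d4 = -869/80
d5 = 227/10
d6 = 227/50
d7 = -71/4
endpoint = (-537/16, 1113/100)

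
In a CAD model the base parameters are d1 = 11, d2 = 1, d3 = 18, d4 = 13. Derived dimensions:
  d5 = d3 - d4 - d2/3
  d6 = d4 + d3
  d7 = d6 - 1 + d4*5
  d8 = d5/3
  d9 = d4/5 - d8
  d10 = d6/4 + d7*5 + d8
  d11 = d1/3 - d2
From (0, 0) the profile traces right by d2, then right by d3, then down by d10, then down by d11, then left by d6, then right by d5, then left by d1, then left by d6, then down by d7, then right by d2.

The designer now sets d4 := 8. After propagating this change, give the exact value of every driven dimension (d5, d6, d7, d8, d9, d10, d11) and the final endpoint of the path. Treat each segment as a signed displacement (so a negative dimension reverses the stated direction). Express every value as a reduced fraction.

d5 = 29/3
d6 = 26
d7 = 65
d8 = 29/9
d9 = -73/45
d10 = 6025/18
d11 = 8/3
endpoint = (-100/3, -7243/18)

Apply edit: d4 := 8
  d5 = d3 - d4 - d2/3 = 29/3
  d6 = d4 + d3 = 26
  d7 = d6 - 1 + d4*5 = 65
  d8 = d5/3 = 29/9
  d9 = d4/5 - d8 = -73/45
  d10 = d6/4 + d7*5 + d8 = 6025/18
  d11 = d1/3 - d2 = 8/3
Walk from origin (0, 0):
  seg 1: right by d2 = 1 → (1, 0)
  seg 2: right by d3 = 18 → (19, 0)
  seg 3: down by d10 = 6025/18 → (19, -6025/18)
  seg 4: down by d11 = 8/3 → (19, -6073/18)
  seg 5: left by d6 = 26 → (-7, -6073/18)
  seg 6: right by d5 = 29/3 → (8/3, -6073/18)
  seg 7: left by d1 = 11 → (-25/3, -6073/18)
  seg 8: left by d6 = 26 → (-103/3, -6073/18)
  seg 9: down by d7 = 65 → (-103/3, -7243/18)
  seg 10: right by d2 = 1 → (-100/3, -7243/18)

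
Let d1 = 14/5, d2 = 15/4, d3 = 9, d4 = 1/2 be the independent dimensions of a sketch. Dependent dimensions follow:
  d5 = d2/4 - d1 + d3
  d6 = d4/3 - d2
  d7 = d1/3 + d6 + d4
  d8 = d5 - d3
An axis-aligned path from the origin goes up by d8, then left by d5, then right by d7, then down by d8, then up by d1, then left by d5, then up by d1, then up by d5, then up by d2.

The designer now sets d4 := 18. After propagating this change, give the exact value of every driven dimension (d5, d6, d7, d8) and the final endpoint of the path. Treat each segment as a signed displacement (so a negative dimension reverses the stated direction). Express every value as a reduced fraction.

d5 = 571/80
d6 = 9/4
d7 = 1271/60
d8 = -149/80
endpoint = (829/120, 1319/80)

Apply edit: d4 := 18
  d5 = d2/4 - d1 + d3 = 571/80
  d6 = d4/3 - d2 = 9/4
  d7 = d1/3 + d6 + d4 = 1271/60
  d8 = d5 - d3 = -149/80
Walk from origin (0, 0):
  seg 1: up by d8 = -149/80 → (0, -149/80)
  seg 2: left by d5 = 571/80 → (-571/80, -149/80)
  seg 3: right by d7 = 1271/60 → (3371/240, -149/80)
  seg 4: down by d8 = -149/80 → (3371/240, 0)
  seg 5: up by d1 = 14/5 → (3371/240, 14/5)
  seg 6: left by d5 = 571/80 → (829/120, 14/5)
  seg 7: up by d1 = 14/5 → (829/120, 28/5)
  seg 8: up by d5 = 571/80 → (829/120, 1019/80)
  seg 9: up by d2 = 15/4 → (829/120, 1319/80)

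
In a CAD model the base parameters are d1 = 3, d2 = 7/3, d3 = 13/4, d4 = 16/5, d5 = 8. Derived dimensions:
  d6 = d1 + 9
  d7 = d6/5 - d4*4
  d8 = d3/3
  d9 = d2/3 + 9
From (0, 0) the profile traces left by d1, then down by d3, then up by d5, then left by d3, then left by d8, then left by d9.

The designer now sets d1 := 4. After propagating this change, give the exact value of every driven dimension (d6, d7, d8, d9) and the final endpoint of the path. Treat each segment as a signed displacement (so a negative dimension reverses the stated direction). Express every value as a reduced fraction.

d6 = 13
d7 = -51/5
d8 = 13/12
d9 = 88/9
endpoint = (-163/9, 19/4)

Apply edit: d1 := 4
  d6 = d1 + 9 = 13
  d7 = d6/5 - d4*4 = -51/5
  d8 = d3/3 = 13/12
  d9 = d2/3 + 9 = 88/9
Walk from origin (0, 0):
  seg 1: left by d1 = 4 → (-4, 0)
  seg 2: down by d3 = 13/4 → (-4, -13/4)
  seg 3: up by d5 = 8 → (-4, 19/4)
  seg 4: left by d3 = 13/4 → (-29/4, 19/4)
  seg 5: left by d8 = 13/12 → (-25/3, 19/4)
  seg 6: left by d9 = 88/9 → (-163/9, 19/4)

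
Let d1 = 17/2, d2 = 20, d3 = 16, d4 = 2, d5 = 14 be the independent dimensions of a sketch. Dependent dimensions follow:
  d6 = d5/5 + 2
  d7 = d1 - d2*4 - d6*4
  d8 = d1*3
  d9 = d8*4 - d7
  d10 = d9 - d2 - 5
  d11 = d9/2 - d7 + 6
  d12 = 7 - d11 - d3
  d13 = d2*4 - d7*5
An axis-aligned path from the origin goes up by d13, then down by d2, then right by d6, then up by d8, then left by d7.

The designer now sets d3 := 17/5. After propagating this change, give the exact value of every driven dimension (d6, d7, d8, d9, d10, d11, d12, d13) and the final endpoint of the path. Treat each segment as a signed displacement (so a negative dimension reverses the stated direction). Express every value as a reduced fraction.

Apply edit: d3 := 17/5
  d6 = d5/5 + 2 = 24/5
  d7 = d1 - d2*4 - d6*4 = -907/10
  d8 = d1*3 = 51/2
  d9 = d8*4 - d7 = 1927/10
  d10 = d9 - d2 - 5 = 1677/10
  d11 = d9/2 - d7 + 6 = 3861/20
  d12 = 7 - d11 - d3 = -3789/20
  d13 = d2*4 - d7*5 = 1067/2
Walk from origin (0, 0):
  seg 1: up by d13 = 1067/2 → (0, 1067/2)
  seg 2: down by d2 = 20 → (0, 1027/2)
  seg 3: right by d6 = 24/5 → (24/5, 1027/2)
  seg 4: up by d8 = 51/2 → (24/5, 539)
  seg 5: left by d7 = -907/10 → (191/2, 539)

d6 = 24/5
d7 = -907/10
d8 = 51/2
d9 = 1927/10
d10 = 1677/10
d11 = 3861/20
d12 = -3789/20
d13 = 1067/2
endpoint = (191/2, 539)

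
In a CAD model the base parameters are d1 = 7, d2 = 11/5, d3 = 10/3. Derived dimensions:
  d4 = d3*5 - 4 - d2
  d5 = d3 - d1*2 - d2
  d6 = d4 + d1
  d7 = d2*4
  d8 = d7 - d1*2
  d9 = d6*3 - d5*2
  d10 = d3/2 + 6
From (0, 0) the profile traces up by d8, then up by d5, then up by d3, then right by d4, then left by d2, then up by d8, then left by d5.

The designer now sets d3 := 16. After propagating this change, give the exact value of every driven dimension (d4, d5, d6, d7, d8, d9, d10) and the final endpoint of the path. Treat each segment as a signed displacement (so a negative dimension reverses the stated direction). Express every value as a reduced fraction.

Apply edit: d3 := 16
  d4 = d3*5 - 4 - d2 = 369/5
  d5 = d3 - d1*2 - d2 = -1/5
  d6 = d4 + d1 = 404/5
  d7 = d2*4 = 44/5
  d8 = d7 - d1*2 = -26/5
  d9 = d6*3 - d5*2 = 1214/5
  d10 = d3/2 + 6 = 14
Walk from origin (0, 0):
  seg 1: up by d8 = -26/5 → (0, -26/5)
  seg 2: up by d5 = -1/5 → (0, -27/5)
  seg 3: up by d3 = 16 → (0, 53/5)
  seg 4: right by d4 = 369/5 → (369/5, 53/5)
  seg 5: left by d2 = 11/5 → (358/5, 53/5)
  seg 6: up by d8 = -26/5 → (358/5, 27/5)
  seg 7: left by d5 = -1/5 → (359/5, 27/5)

d4 = 369/5
d5 = -1/5
d6 = 404/5
d7 = 44/5
d8 = -26/5
d9 = 1214/5
d10 = 14
endpoint = (359/5, 27/5)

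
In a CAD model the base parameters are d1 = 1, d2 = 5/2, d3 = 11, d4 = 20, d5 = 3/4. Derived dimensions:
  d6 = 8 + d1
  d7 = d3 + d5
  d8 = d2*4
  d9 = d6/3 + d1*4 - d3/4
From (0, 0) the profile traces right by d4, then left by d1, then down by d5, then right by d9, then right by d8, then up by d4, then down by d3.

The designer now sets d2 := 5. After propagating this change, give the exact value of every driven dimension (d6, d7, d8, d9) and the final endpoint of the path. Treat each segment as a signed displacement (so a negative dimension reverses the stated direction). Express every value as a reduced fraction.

d6 = 9
d7 = 47/4
d8 = 20
d9 = 17/4
endpoint = (173/4, 33/4)

Apply edit: d2 := 5
  d6 = 8 + d1 = 9
  d7 = d3 + d5 = 47/4
  d8 = d2*4 = 20
  d9 = d6/3 + d1*4 - d3/4 = 17/4
Walk from origin (0, 0):
  seg 1: right by d4 = 20 → (20, 0)
  seg 2: left by d1 = 1 → (19, 0)
  seg 3: down by d5 = 3/4 → (19, -3/4)
  seg 4: right by d9 = 17/4 → (93/4, -3/4)
  seg 5: right by d8 = 20 → (173/4, -3/4)
  seg 6: up by d4 = 20 → (173/4, 77/4)
  seg 7: down by d3 = 11 → (173/4, 33/4)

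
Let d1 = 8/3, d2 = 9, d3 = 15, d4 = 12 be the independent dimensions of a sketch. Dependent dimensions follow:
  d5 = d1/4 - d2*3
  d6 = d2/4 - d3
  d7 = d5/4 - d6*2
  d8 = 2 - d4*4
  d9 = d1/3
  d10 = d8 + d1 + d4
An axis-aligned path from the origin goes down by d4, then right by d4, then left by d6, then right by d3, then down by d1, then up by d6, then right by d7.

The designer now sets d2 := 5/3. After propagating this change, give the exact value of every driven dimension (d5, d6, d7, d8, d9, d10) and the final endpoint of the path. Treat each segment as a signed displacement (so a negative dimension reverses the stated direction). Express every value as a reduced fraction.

d5 = -13/3
d6 = -175/12
d7 = 337/12
d8 = -46
d9 = 8/9
d10 = -94/3
endpoint = (209/3, -117/4)

Apply edit: d2 := 5/3
  d5 = d1/4 - d2*3 = -13/3
  d6 = d2/4 - d3 = -175/12
  d7 = d5/4 - d6*2 = 337/12
  d8 = 2 - d4*4 = -46
  d9 = d1/3 = 8/9
  d10 = d8 + d1 + d4 = -94/3
Walk from origin (0, 0):
  seg 1: down by d4 = 12 → (0, -12)
  seg 2: right by d4 = 12 → (12, -12)
  seg 3: left by d6 = -175/12 → (319/12, -12)
  seg 4: right by d3 = 15 → (499/12, -12)
  seg 5: down by d1 = 8/3 → (499/12, -44/3)
  seg 6: up by d6 = -175/12 → (499/12, -117/4)
  seg 7: right by d7 = 337/12 → (209/3, -117/4)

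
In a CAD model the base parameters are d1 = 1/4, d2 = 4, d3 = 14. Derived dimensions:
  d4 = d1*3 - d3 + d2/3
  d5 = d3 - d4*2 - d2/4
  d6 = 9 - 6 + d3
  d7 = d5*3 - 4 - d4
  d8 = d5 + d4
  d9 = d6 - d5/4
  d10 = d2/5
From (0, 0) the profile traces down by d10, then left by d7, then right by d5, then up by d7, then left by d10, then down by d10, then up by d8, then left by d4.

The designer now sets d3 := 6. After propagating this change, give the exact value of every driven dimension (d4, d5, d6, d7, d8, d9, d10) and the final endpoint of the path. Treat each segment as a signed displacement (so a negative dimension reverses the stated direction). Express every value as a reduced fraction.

Apply edit: d3 := 6
  d4 = d1*3 - d3 + d2/3 = -47/12
  d5 = d3 - d4*2 - d2/4 = 77/6
  d6 = 9 - 6 + d3 = 9
  d7 = d5*3 - 4 - d4 = 461/12
  d8 = d5 + d4 = 107/12
  d9 = d6 - d5/4 = 139/24
  d10 = d2/5 = 4/5
Walk from origin (0, 0):
  seg 1: down by d10 = 4/5 → (0, -4/5)
  seg 2: left by d7 = 461/12 → (-461/12, -4/5)
  seg 3: right by d5 = 77/6 → (-307/12, -4/5)
  seg 4: up by d7 = 461/12 → (-307/12, 2257/60)
  seg 5: left by d10 = 4/5 → (-1583/60, 2257/60)
  seg 6: down by d10 = 4/5 → (-1583/60, 2209/60)
  seg 7: up by d8 = 107/12 → (-1583/60, 686/15)
  seg 8: left by d4 = -47/12 → (-337/15, 686/15)

d4 = -47/12
d5 = 77/6
d6 = 9
d7 = 461/12
d8 = 107/12
d9 = 139/24
d10 = 4/5
endpoint = (-337/15, 686/15)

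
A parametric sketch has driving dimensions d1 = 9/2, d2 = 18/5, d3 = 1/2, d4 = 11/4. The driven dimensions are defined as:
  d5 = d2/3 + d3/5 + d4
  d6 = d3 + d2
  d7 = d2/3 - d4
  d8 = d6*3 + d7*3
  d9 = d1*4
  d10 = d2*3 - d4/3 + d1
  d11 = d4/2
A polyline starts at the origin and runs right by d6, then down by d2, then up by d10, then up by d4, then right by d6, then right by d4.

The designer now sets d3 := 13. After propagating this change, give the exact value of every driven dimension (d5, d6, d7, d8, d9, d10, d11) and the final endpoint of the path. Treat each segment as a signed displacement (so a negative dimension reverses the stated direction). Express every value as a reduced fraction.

Apply edit: d3 := 13
  d5 = d2/3 + d3/5 + d4 = 131/20
  d6 = d3 + d2 = 83/5
  d7 = d2/3 - d4 = -31/20
  d8 = d6*3 + d7*3 = 903/20
  d9 = d1*4 = 18
  d10 = d2*3 - d4/3 + d1 = 863/60
  d11 = d4/2 = 11/8
Walk from origin (0, 0):
  seg 1: right by d6 = 83/5 → (83/5, 0)
  seg 2: down by d2 = 18/5 → (83/5, -18/5)
  seg 3: up by d10 = 863/60 → (83/5, 647/60)
  seg 4: up by d4 = 11/4 → (83/5, 203/15)
  seg 5: right by d6 = 83/5 → (166/5, 203/15)
  seg 6: right by d4 = 11/4 → (719/20, 203/15)

d5 = 131/20
d6 = 83/5
d7 = -31/20
d8 = 903/20
d9 = 18
d10 = 863/60
d11 = 11/8
endpoint = (719/20, 203/15)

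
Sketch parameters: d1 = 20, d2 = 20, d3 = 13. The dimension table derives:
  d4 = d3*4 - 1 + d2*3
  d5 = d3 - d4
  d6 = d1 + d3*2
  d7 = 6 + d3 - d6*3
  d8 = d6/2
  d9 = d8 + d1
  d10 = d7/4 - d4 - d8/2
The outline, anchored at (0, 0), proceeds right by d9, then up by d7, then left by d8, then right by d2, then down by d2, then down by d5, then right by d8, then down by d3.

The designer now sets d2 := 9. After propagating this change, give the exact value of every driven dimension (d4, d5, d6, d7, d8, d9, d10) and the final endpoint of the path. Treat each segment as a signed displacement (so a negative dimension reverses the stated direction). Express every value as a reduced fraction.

d4 = 78
d5 = -65
d6 = 46
d7 = -119
d8 = 23
d9 = 43
d10 = -477/4
endpoint = (52, -76)

Apply edit: d2 := 9
  d4 = d3*4 - 1 + d2*3 = 78
  d5 = d3 - d4 = -65
  d6 = d1 + d3*2 = 46
  d7 = 6 + d3 - d6*3 = -119
  d8 = d6/2 = 23
  d9 = d8 + d1 = 43
  d10 = d7/4 - d4 - d8/2 = -477/4
Walk from origin (0, 0):
  seg 1: right by d9 = 43 → (43, 0)
  seg 2: up by d7 = -119 → (43, -119)
  seg 3: left by d8 = 23 → (20, -119)
  seg 4: right by d2 = 9 → (29, -119)
  seg 5: down by d2 = 9 → (29, -128)
  seg 6: down by d5 = -65 → (29, -63)
  seg 7: right by d8 = 23 → (52, -63)
  seg 8: down by d3 = 13 → (52, -76)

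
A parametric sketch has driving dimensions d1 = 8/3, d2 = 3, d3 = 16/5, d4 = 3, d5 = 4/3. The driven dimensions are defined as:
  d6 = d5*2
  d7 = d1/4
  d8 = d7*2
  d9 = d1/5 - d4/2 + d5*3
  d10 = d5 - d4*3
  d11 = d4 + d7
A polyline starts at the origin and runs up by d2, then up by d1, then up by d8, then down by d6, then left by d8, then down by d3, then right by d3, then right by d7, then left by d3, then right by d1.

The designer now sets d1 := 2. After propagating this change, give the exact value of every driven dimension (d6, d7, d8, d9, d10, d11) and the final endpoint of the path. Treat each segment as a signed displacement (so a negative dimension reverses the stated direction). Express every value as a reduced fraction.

Apply edit: d1 := 2
  d6 = d5*2 = 8/3
  d7 = d1/4 = 1/2
  d8 = d7*2 = 1
  d9 = d1/5 - d4/2 + d5*3 = 29/10
  d10 = d5 - d4*3 = -23/3
  d11 = d4 + d7 = 7/2
Walk from origin (0, 0):
  seg 1: up by d2 = 3 → (0, 3)
  seg 2: up by d1 = 2 → (0, 5)
  seg 3: up by d8 = 1 → (0, 6)
  seg 4: down by d6 = 8/3 → (0, 10/3)
  seg 5: left by d8 = 1 → (-1, 10/3)
  seg 6: down by d3 = 16/5 → (-1, 2/15)
  seg 7: right by d3 = 16/5 → (11/5, 2/15)
  seg 8: right by d7 = 1/2 → (27/10, 2/15)
  seg 9: left by d3 = 16/5 → (-1/2, 2/15)
  seg 10: right by d1 = 2 → (3/2, 2/15)

d6 = 8/3
d7 = 1/2
d8 = 1
d9 = 29/10
d10 = -23/3
d11 = 7/2
endpoint = (3/2, 2/15)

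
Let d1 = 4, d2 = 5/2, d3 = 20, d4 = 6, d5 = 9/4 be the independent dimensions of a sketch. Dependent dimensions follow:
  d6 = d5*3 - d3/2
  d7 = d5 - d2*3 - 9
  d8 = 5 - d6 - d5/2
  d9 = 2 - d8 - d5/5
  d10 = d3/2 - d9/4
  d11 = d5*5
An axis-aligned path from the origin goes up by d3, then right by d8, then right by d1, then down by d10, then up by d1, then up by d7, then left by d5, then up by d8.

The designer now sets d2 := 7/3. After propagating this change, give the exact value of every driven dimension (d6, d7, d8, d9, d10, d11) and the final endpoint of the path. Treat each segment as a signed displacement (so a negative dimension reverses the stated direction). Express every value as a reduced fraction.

Apply edit: d2 := 7/3
  d6 = d5*3 - d3/2 = -13/4
  d7 = d5 - d2*3 - 9 = -55/4
  d8 = 5 - d6 - d5/2 = 57/8
  d9 = 2 - d8 - d5/5 = -223/40
  d10 = d3/2 - d9/4 = 1823/160
  d11 = d5*5 = 45/4
Walk from origin (0, 0):
  seg 1: up by d3 = 20 → (0, 20)
  seg 2: right by d8 = 57/8 → (57/8, 20)
  seg 3: right by d1 = 4 → (89/8, 20)
  seg 4: down by d10 = 1823/160 → (89/8, 1377/160)
  seg 5: up by d1 = 4 → (89/8, 2017/160)
  seg 6: up by d7 = -55/4 → (89/8, -183/160)
  seg 7: left by d5 = 9/4 → (71/8, -183/160)
  seg 8: up by d8 = 57/8 → (71/8, 957/160)

d6 = -13/4
d7 = -55/4
d8 = 57/8
d9 = -223/40
d10 = 1823/160
d11 = 45/4
endpoint = (71/8, 957/160)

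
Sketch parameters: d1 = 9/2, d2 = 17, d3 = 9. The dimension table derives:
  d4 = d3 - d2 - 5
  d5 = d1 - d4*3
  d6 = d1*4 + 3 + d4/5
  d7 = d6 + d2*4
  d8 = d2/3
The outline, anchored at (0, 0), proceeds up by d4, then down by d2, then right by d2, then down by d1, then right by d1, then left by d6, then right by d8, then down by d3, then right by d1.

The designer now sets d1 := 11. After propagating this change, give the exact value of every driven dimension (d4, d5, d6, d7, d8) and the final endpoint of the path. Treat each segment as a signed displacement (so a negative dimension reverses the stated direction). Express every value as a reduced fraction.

d4 = -13
d5 = 50
d6 = 222/5
d7 = 562/5
d8 = 17/3
endpoint = (4/15, -50)

Apply edit: d1 := 11
  d4 = d3 - d2 - 5 = -13
  d5 = d1 - d4*3 = 50
  d6 = d1*4 + 3 + d4/5 = 222/5
  d7 = d6 + d2*4 = 562/5
  d8 = d2/3 = 17/3
Walk from origin (0, 0):
  seg 1: up by d4 = -13 → (0, -13)
  seg 2: down by d2 = 17 → (0, -30)
  seg 3: right by d2 = 17 → (17, -30)
  seg 4: down by d1 = 11 → (17, -41)
  seg 5: right by d1 = 11 → (28, -41)
  seg 6: left by d6 = 222/5 → (-82/5, -41)
  seg 7: right by d8 = 17/3 → (-161/15, -41)
  seg 8: down by d3 = 9 → (-161/15, -50)
  seg 9: right by d1 = 11 → (4/15, -50)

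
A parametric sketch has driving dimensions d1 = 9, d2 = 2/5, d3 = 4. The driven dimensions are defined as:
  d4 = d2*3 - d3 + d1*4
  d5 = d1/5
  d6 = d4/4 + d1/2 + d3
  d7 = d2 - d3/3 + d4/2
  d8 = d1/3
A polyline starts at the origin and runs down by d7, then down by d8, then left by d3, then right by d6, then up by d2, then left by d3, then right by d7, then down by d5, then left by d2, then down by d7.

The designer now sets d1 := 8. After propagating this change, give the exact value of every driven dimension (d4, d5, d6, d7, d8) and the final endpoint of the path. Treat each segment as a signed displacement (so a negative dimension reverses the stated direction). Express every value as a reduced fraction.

d4 = 146/5
d5 = 8/5
d6 = 153/10
d7 = 41/3
d8 = 8/3
endpoint = (617/30, -156/5)

Apply edit: d1 := 8
  d4 = d2*3 - d3 + d1*4 = 146/5
  d5 = d1/5 = 8/5
  d6 = d4/4 + d1/2 + d3 = 153/10
  d7 = d2 - d3/3 + d4/2 = 41/3
  d8 = d1/3 = 8/3
Walk from origin (0, 0):
  seg 1: down by d7 = 41/3 → (0, -41/3)
  seg 2: down by d8 = 8/3 → (0, -49/3)
  seg 3: left by d3 = 4 → (-4, -49/3)
  seg 4: right by d6 = 153/10 → (113/10, -49/3)
  seg 5: up by d2 = 2/5 → (113/10, -239/15)
  seg 6: left by d3 = 4 → (73/10, -239/15)
  seg 7: right by d7 = 41/3 → (629/30, -239/15)
  seg 8: down by d5 = 8/5 → (629/30, -263/15)
  seg 9: left by d2 = 2/5 → (617/30, -263/15)
  seg 10: down by d7 = 41/3 → (617/30, -156/5)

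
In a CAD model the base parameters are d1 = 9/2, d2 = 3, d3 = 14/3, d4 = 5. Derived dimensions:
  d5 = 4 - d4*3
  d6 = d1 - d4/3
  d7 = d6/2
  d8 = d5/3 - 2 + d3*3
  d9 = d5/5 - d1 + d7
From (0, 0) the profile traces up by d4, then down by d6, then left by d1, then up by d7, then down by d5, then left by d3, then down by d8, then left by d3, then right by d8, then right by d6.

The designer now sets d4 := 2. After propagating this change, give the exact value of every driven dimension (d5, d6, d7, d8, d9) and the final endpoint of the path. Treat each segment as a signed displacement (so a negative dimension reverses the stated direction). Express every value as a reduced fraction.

Apply edit: d4 := 2
  d5 = 4 - d4*3 = -2
  d6 = d1 - d4/3 = 23/6
  d7 = d6/2 = 23/12
  d8 = d5/3 - 2 + d3*3 = 34/3
  d9 = d5/5 - d1 + d7 = -179/60
Walk from origin (0, 0):
  seg 1: up by d4 = 2 → (0, 2)
  seg 2: down by d6 = 23/6 → (0, -11/6)
  seg 3: left by d1 = 9/2 → (-9/2, -11/6)
  seg 4: up by d7 = 23/12 → (-9/2, 1/12)
  seg 5: down by d5 = -2 → (-9/2, 25/12)
  seg 6: left by d3 = 14/3 → (-55/6, 25/12)
  seg 7: down by d8 = 34/3 → (-55/6, -37/4)
  seg 8: left by d3 = 14/3 → (-83/6, -37/4)
  seg 9: right by d8 = 34/3 → (-5/2, -37/4)
  seg 10: right by d6 = 23/6 → (4/3, -37/4)

d5 = -2
d6 = 23/6
d7 = 23/12
d8 = 34/3
d9 = -179/60
endpoint = (4/3, -37/4)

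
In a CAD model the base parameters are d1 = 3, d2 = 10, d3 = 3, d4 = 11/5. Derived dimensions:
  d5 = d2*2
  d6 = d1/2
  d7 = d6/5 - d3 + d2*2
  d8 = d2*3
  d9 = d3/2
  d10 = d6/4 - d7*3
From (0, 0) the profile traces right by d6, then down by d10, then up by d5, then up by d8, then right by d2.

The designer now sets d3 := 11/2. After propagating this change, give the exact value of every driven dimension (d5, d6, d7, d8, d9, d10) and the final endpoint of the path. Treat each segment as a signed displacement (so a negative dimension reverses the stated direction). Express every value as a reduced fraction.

Apply edit: d3 := 11/2
  d5 = d2*2 = 20
  d6 = d1/2 = 3/2
  d7 = d6/5 - d3 + d2*2 = 74/5
  d8 = d2*3 = 30
  d9 = d3/2 = 11/4
  d10 = d6/4 - d7*3 = -1761/40
Walk from origin (0, 0):
  seg 1: right by d6 = 3/2 → (3/2, 0)
  seg 2: down by d10 = -1761/40 → (3/2, 1761/40)
  seg 3: up by d5 = 20 → (3/2, 2561/40)
  seg 4: up by d8 = 30 → (3/2, 3761/40)
  seg 5: right by d2 = 10 → (23/2, 3761/40)

d5 = 20
d6 = 3/2
d7 = 74/5
d8 = 30
d9 = 11/4
d10 = -1761/40
endpoint = (23/2, 3761/40)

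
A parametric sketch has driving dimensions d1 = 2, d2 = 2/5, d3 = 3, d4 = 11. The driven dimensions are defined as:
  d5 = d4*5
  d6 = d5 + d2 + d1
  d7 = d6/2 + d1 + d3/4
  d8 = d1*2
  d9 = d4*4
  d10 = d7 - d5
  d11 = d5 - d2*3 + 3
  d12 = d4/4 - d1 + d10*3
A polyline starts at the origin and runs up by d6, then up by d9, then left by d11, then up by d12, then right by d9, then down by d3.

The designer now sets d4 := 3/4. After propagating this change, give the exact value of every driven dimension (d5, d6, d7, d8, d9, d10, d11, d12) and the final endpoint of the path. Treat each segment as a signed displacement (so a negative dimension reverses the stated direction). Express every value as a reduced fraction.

d5 = 15/4
d6 = 123/20
d7 = 233/40
d8 = 4
d9 = 3
d10 = 83/40
d11 = 111/20
d12 = 353/80
endpoint = (-51/20, 169/16)

Apply edit: d4 := 3/4
  d5 = d4*5 = 15/4
  d6 = d5 + d2 + d1 = 123/20
  d7 = d6/2 + d1 + d3/4 = 233/40
  d8 = d1*2 = 4
  d9 = d4*4 = 3
  d10 = d7 - d5 = 83/40
  d11 = d5 - d2*3 + 3 = 111/20
  d12 = d4/4 - d1 + d10*3 = 353/80
Walk from origin (0, 0):
  seg 1: up by d6 = 123/20 → (0, 123/20)
  seg 2: up by d9 = 3 → (0, 183/20)
  seg 3: left by d11 = 111/20 → (-111/20, 183/20)
  seg 4: up by d12 = 353/80 → (-111/20, 217/16)
  seg 5: right by d9 = 3 → (-51/20, 217/16)
  seg 6: down by d3 = 3 → (-51/20, 169/16)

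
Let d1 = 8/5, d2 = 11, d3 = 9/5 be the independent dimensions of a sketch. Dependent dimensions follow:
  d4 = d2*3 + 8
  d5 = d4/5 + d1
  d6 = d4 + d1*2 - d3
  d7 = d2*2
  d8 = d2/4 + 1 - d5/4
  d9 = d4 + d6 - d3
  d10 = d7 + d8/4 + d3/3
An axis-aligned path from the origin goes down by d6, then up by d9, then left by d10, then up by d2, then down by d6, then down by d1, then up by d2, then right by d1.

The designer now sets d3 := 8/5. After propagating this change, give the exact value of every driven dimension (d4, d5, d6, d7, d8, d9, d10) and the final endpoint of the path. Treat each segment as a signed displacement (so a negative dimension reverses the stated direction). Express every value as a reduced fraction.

d4 = 41
d5 = 49/5
d6 = 213/5
d7 = 22
d8 = 13/10
d9 = 82
d10 = 2743/120
endpoint = (-2551/120, 86/5)

Apply edit: d3 := 8/5
  d4 = d2*3 + 8 = 41
  d5 = d4/5 + d1 = 49/5
  d6 = d4 + d1*2 - d3 = 213/5
  d7 = d2*2 = 22
  d8 = d2/4 + 1 - d5/4 = 13/10
  d9 = d4 + d6 - d3 = 82
  d10 = d7 + d8/4 + d3/3 = 2743/120
Walk from origin (0, 0):
  seg 1: down by d6 = 213/5 → (0, -213/5)
  seg 2: up by d9 = 82 → (0, 197/5)
  seg 3: left by d10 = 2743/120 → (-2743/120, 197/5)
  seg 4: up by d2 = 11 → (-2743/120, 252/5)
  seg 5: down by d6 = 213/5 → (-2743/120, 39/5)
  seg 6: down by d1 = 8/5 → (-2743/120, 31/5)
  seg 7: up by d2 = 11 → (-2743/120, 86/5)
  seg 8: right by d1 = 8/5 → (-2551/120, 86/5)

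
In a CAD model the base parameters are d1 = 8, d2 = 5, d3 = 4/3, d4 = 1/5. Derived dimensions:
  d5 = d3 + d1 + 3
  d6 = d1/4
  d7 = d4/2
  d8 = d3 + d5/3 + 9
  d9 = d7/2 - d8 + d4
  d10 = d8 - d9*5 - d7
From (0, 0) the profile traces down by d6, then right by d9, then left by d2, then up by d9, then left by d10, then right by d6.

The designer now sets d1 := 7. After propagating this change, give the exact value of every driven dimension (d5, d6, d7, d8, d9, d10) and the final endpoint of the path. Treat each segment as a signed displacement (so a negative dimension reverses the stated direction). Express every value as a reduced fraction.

Apply edit: d1 := 7
  d5 = d3 + d1 + 3 = 34/3
  d6 = d1/4 = 7/4
  d7 = d4/2 = 1/10
  d8 = d3 + d5/3 + 9 = 127/9
  d9 = d7/2 - d8 + d4 = -499/36
  d10 = d8 - d9*5 - d7 = 4999/60
Walk from origin (0, 0):
  seg 1: down by d6 = 7/4 → (0, -7/4)
  seg 2: right by d9 = -499/36 → (-499/36, -7/4)
  seg 3: left by d2 = 5 → (-679/36, -7/4)
  seg 4: up by d9 = -499/36 → (-679/36, -281/18)
  seg 5: left by d10 = 4999/60 → (-4598/45, -281/18)
  seg 6: right by d6 = 7/4 → (-18077/180, -281/18)

d5 = 34/3
d6 = 7/4
d7 = 1/10
d8 = 127/9
d9 = -499/36
d10 = 4999/60
endpoint = (-18077/180, -281/18)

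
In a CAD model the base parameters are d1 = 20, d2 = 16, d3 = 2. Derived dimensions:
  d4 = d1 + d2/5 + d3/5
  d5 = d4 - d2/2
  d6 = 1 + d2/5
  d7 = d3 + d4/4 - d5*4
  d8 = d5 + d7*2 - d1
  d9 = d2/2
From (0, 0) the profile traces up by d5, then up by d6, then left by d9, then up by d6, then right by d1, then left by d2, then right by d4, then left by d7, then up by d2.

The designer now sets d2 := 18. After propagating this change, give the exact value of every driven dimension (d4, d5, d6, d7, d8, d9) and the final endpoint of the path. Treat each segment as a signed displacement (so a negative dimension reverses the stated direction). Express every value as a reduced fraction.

d4 = 24
d5 = 15
d6 = 23/5
d7 = -52
d8 = -109
d9 = 9
endpoint = (69, 211/5)

Apply edit: d2 := 18
  d4 = d1 + d2/5 + d3/5 = 24
  d5 = d4 - d2/2 = 15
  d6 = 1 + d2/5 = 23/5
  d7 = d3 + d4/4 - d5*4 = -52
  d8 = d5 + d7*2 - d1 = -109
  d9 = d2/2 = 9
Walk from origin (0, 0):
  seg 1: up by d5 = 15 → (0, 15)
  seg 2: up by d6 = 23/5 → (0, 98/5)
  seg 3: left by d9 = 9 → (-9, 98/5)
  seg 4: up by d6 = 23/5 → (-9, 121/5)
  seg 5: right by d1 = 20 → (11, 121/5)
  seg 6: left by d2 = 18 → (-7, 121/5)
  seg 7: right by d4 = 24 → (17, 121/5)
  seg 8: left by d7 = -52 → (69, 121/5)
  seg 9: up by d2 = 18 → (69, 211/5)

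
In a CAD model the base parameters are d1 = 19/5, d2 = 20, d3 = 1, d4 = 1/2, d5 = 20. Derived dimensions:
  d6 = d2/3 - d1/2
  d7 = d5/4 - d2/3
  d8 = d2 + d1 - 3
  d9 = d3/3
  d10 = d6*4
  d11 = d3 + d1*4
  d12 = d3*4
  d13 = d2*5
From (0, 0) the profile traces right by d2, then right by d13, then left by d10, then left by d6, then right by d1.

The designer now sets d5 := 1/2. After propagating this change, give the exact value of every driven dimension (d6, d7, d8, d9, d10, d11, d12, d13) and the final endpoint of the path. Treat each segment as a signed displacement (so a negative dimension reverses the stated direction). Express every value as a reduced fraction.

d6 = 143/30
d7 = -157/24
d8 = 104/5
d9 = 1/3
d10 = 286/15
d11 = 81/5
d12 = 4
d13 = 100
endpoint = (2999/30, 0)

Apply edit: d5 := 1/2
  d6 = d2/3 - d1/2 = 143/30
  d7 = d5/4 - d2/3 = -157/24
  d8 = d2 + d1 - 3 = 104/5
  d9 = d3/3 = 1/3
  d10 = d6*4 = 286/15
  d11 = d3 + d1*4 = 81/5
  d12 = d3*4 = 4
  d13 = d2*5 = 100
Walk from origin (0, 0):
  seg 1: right by d2 = 20 → (20, 0)
  seg 2: right by d13 = 100 → (120, 0)
  seg 3: left by d10 = 286/15 → (1514/15, 0)
  seg 4: left by d6 = 143/30 → (577/6, 0)
  seg 5: right by d1 = 19/5 → (2999/30, 0)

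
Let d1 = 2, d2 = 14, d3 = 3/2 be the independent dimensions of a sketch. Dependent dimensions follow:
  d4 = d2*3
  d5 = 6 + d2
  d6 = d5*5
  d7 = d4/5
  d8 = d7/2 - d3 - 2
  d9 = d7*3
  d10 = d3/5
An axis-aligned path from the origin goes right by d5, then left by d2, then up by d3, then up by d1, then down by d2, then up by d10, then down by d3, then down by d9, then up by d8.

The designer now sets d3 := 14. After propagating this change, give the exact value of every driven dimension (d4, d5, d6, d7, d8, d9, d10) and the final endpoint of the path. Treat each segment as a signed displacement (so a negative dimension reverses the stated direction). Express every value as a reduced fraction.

Apply edit: d3 := 14
  d4 = d2*3 = 42
  d5 = 6 + d2 = 20
  d6 = d5*5 = 100
  d7 = d4/5 = 42/5
  d8 = d7/2 - d3 - 2 = -59/5
  d9 = d7*3 = 126/5
  d10 = d3/5 = 14/5
Walk from origin (0, 0):
  seg 1: right by d5 = 20 → (20, 0)
  seg 2: left by d2 = 14 → (6, 0)
  seg 3: up by d3 = 14 → (6, 14)
  seg 4: up by d1 = 2 → (6, 16)
  seg 5: down by d2 = 14 → (6, 2)
  seg 6: up by d10 = 14/5 → (6, 24/5)
  seg 7: down by d3 = 14 → (6, -46/5)
  seg 8: down by d9 = 126/5 → (6, -172/5)
  seg 9: up by d8 = -59/5 → (6, -231/5)

d4 = 42
d5 = 20
d6 = 100
d7 = 42/5
d8 = -59/5
d9 = 126/5
d10 = 14/5
endpoint = (6, -231/5)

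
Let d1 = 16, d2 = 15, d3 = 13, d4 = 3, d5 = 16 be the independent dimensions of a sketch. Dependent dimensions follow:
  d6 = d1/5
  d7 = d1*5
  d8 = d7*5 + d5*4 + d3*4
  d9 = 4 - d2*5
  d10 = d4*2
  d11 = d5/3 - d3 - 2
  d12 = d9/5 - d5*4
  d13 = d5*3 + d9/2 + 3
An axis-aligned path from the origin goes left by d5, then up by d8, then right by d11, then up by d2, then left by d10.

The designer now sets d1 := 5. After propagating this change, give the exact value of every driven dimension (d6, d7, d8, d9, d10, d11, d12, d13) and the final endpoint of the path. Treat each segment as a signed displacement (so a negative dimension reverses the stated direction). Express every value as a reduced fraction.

d6 = 1
d7 = 25
d8 = 241
d9 = -71
d10 = 6
d11 = -29/3
d12 = -391/5
d13 = 31/2
endpoint = (-95/3, 256)

Apply edit: d1 := 5
  d6 = d1/5 = 1
  d7 = d1*5 = 25
  d8 = d7*5 + d5*4 + d3*4 = 241
  d9 = 4 - d2*5 = -71
  d10 = d4*2 = 6
  d11 = d5/3 - d3 - 2 = -29/3
  d12 = d9/5 - d5*4 = -391/5
  d13 = d5*3 + d9/2 + 3 = 31/2
Walk from origin (0, 0):
  seg 1: left by d5 = 16 → (-16, 0)
  seg 2: up by d8 = 241 → (-16, 241)
  seg 3: right by d11 = -29/3 → (-77/3, 241)
  seg 4: up by d2 = 15 → (-77/3, 256)
  seg 5: left by d10 = 6 → (-95/3, 256)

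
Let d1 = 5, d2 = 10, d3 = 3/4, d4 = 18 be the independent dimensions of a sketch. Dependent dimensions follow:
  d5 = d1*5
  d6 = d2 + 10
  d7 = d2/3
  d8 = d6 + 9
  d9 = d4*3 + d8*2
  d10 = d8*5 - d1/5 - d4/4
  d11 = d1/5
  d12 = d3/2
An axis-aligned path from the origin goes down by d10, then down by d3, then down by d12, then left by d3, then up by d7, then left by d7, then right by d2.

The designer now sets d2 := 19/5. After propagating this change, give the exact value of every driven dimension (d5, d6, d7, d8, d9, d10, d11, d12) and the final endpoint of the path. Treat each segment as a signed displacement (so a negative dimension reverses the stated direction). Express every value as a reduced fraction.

d5 = 25
d6 = 69/5
d7 = 19/15
d8 = 114/5
d9 = 498/5
d10 = 217/2
d11 = 1
d12 = 3/8
endpoint = (107/60, -13003/120)

Apply edit: d2 := 19/5
  d5 = d1*5 = 25
  d6 = d2 + 10 = 69/5
  d7 = d2/3 = 19/15
  d8 = d6 + 9 = 114/5
  d9 = d4*3 + d8*2 = 498/5
  d10 = d8*5 - d1/5 - d4/4 = 217/2
  d11 = d1/5 = 1
  d12 = d3/2 = 3/8
Walk from origin (0, 0):
  seg 1: down by d10 = 217/2 → (0, -217/2)
  seg 2: down by d3 = 3/4 → (0, -437/4)
  seg 3: down by d12 = 3/8 → (0, -877/8)
  seg 4: left by d3 = 3/4 → (-3/4, -877/8)
  seg 5: up by d7 = 19/15 → (-3/4, -13003/120)
  seg 6: left by d7 = 19/15 → (-121/60, -13003/120)
  seg 7: right by d2 = 19/5 → (107/60, -13003/120)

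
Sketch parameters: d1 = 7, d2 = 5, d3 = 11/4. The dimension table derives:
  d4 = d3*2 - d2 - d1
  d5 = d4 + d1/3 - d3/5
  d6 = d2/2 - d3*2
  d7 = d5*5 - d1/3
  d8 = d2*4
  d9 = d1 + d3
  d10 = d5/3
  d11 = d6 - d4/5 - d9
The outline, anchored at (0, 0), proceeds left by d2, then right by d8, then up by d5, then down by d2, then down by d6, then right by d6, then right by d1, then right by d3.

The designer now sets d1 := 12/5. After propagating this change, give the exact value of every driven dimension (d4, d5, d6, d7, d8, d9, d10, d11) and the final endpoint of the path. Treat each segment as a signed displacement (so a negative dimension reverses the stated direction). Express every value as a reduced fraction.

Apply edit: d1 := 12/5
  d4 = d3*2 - d2 - d1 = -19/10
  d5 = d4 + d1/3 - d3/5 = -33/20
  d6 = d2/2 - d3*2 = -3
  d7 = d5*5 - d1/3 = -181/20
  d8 = d2*4 = 20
  d9 = d1 + d3 = 103/20
  d10 = d5/3 = -11/20
  d11 = d6 - d4/5 - d9 = -777/100
Walk from origin (0, 0):
  seg 1: left by d2 = 5 → (-5, 0)
  seg 2: right by d8 = 20 → (15, 0)
  seg 3: up by d5 = -33/20 → (15, -33/20)
  seg 4: down by d2 = 5 → (15, -133/20)
  seg 5: down by d6 = -3 → (15, -73/20)
  seg 6: right by d6 = -3 → (12, -73/20)
  seg 7: right by d1 = 12/5 → (72/5, -73/20)
  seg 8: right by d3 = 11/4 → (343/20, -73/20)

d4 = -19/10
d5 = -33/20
d6 = -3
d7 = -181/20
d8 = 20
d9 = 103/20
d10 = -11/20
d11 = -777/100
endpoint = (343/20, -73/20)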